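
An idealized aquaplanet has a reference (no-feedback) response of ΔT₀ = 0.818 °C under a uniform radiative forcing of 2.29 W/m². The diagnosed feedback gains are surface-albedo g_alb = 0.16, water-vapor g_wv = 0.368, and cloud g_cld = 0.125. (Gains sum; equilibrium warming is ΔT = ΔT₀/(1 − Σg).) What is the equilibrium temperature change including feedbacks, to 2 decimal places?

2.36 °C

Total gain g = 0.16 + 0.368 + 0.125 = 0.653.
Amplification A = 1/(1 − 0.653) = 2.882.
ΔT = 0.818 × 2.882 = 2.36 °C.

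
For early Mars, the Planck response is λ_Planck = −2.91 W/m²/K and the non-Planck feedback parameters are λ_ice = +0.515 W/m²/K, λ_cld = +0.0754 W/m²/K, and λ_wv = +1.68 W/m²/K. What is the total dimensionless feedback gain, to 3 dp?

Convert to gains: g_ice = 0.515/2.91 = 0.177; g_cld = 0.0754/2.91 = 0.02591; g_wv = 1.68/2.91 = 0.5773.
Total gain g = 0.78021.

0.780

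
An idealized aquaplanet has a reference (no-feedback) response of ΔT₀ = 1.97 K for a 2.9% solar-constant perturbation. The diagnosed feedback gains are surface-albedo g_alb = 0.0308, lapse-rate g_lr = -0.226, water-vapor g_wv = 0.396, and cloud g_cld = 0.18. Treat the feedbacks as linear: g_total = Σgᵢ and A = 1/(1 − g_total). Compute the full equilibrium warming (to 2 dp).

3.18 K

Total gain g = 0.0308 − 0.226 + 0.396 + 0.18 = 0.3808.
Amplification A = 1/(1 − 0.3808) = 1.615.
ΔT = 1.97 × 1.615 = 3.18 K.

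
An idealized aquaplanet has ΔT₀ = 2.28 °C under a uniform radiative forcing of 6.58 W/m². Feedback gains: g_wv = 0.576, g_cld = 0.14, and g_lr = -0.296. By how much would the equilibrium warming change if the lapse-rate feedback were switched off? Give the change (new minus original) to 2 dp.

Original: g = 0.42, ΔT = 2.28/(1−0.42) = 3.9310 °C.
Without lapse-rate: g' = 0.716, ΔT' = 2.28/(1−0.716) = 8.0282 °C.
Change = 8.0282 − 3.9310 = 4.10 °C.

4.10 °C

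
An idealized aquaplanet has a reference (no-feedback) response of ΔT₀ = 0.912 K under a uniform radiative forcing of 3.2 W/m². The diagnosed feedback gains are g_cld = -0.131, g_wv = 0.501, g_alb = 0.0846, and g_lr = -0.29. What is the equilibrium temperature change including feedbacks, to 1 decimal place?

Total gain g = -0.131 + 0.501 + 0.0846 − 0.29 = 0.1646.
Amplification A = 1/(1 − 0.1646) = 1.197.
ΔT = 0.912 × 1.197 = 1.1 K.

1.1 K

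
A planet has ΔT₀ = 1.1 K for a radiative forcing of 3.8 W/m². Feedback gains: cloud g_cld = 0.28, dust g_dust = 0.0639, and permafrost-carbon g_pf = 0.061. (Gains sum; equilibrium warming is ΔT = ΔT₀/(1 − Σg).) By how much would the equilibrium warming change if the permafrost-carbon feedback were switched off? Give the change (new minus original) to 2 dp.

Original: g = 0.4049, ΔT = 1.1/(1−0.4049) = 1.8484 K.
Without permafrost-carbon: g' = 0.3439, ΔT' = 1.1/(1−0.3439) = 1.6766 K.
Change = 1.6766 − 1.8484 = -0.17 K.

-0.17 K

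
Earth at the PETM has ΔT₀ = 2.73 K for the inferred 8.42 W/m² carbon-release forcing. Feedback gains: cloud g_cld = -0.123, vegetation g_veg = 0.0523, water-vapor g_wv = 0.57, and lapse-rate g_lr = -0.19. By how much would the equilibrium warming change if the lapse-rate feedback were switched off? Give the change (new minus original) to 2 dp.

1.50 K

Original: g = 0.3093, ΔT = 2.73/(1−0.3093) = 3.9525 K.
Without lapse-rate: g' = 0.4993, ΔT' = 2.73/(1−0.4993) = 5.4524 K.
Change = 5.4524 − 3.9525 = 1.50 K.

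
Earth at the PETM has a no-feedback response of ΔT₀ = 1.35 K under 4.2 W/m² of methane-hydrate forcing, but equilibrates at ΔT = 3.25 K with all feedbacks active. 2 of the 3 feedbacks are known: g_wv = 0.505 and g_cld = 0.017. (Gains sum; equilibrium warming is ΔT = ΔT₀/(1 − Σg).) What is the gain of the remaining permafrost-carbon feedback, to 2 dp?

Amplification A = ΔT/ΔT₀ = 3.25/1.35 = 2.407.
Total gain g = 1 − 1/A = 1 − 1/2.407 = 0.5845.
Known gains sum to 0.505 + 0.017 = 0.522.
g_pf = 0.5845 − 0.522 = 0.06.

0.06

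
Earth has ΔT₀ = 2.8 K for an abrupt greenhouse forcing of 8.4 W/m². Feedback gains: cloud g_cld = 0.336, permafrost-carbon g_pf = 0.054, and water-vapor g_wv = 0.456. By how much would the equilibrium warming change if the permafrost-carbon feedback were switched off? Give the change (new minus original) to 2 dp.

-4.72 K

Original: g = 0.846, ΔT = 2.8/(1−0.846) = 18.1818 K.
Without permafrost-carbon: g' = 0.792, ΔT' = 2.8/(1−0.792) = 13.4615 K.
Change = 13.4615 − 18.1818 = -4.72 K.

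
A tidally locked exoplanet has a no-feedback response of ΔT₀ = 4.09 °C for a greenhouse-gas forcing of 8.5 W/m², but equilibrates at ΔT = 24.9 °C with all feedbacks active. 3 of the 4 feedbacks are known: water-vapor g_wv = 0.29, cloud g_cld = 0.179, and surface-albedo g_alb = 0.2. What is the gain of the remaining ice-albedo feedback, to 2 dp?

0.17

Amplification A = ΔT/ΔT₀ = 24.9/4.09 = 6.088.
Total gain g = 1 − 1/A = 1 − 1/6.088 = 0.8357.
Known gains sum to 0.29 + 0.179 + 0.2 = 0.669.
g_ice = 0.8357 − 0.669 = 0.17.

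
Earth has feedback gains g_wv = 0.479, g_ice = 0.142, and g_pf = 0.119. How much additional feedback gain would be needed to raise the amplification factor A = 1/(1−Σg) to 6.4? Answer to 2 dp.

Current total gain = 0.74.
Target gain for A = 6.4: g* = 1 − 1/6.4 = 0.8438.
Additional gain needed = 0.8438 − 0.74 = 0.10.

0.10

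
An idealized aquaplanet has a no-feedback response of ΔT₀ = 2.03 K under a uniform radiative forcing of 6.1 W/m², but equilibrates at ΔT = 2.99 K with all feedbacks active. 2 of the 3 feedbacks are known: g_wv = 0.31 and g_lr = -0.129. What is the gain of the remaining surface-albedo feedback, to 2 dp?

Amplification A = ΔT/ΔT₀ = 2.99/2.03 = 1.473.
Total gain g = 1 − 1/A = 1 − 1/1.473 = 0.3211.
Known gains sum to 0.31 − 0.129 = 0.181.
g_alb = 0.3211 − 0.181 = 0.14.

0.14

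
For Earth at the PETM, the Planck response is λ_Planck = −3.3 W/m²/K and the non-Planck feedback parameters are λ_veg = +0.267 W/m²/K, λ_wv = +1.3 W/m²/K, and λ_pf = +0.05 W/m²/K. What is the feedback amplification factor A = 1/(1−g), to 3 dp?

1.961

Convert to gains: g_veg = 0.267/3.3 = 0.08091; g_wv = 1.3/3.3 = 0.3939; g_pf = 0.05/3.3 = 0.01515.
Total gain g = 0.48996.
A = 1/(1 − 0.48996) = 1.961.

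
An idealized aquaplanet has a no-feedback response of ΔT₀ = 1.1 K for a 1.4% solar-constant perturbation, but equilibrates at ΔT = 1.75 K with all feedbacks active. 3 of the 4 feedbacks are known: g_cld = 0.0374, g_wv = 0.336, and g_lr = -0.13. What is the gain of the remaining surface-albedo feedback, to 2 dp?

0.13

Amplification A = ΔT/ΔT₀ = 1.75/1.1 = 1.591.
Total gain g = 1 − 1/A = 1 − 1/1.591 = 0.3715.
Known gains sum to 0.0374 + 0.336 − 0.13 = 0.2434.
g_alb = 0.3715 − 0.2434 = 0.13.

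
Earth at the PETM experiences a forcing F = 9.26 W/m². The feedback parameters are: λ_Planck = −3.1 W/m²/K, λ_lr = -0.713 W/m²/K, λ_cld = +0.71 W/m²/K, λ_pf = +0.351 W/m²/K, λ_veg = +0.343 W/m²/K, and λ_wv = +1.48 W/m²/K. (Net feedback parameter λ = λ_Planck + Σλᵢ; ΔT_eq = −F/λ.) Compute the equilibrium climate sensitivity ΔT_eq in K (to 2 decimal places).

9.97 K

Net feedback parameter λ = (−3.1) + (-0.713) + (+0.71) + (+0.351) + (+0.343) + (+1.48) = -0.929 W/m²/K.
ΔT = −F/λ = −9.26/(-0.929) = 9.97 K.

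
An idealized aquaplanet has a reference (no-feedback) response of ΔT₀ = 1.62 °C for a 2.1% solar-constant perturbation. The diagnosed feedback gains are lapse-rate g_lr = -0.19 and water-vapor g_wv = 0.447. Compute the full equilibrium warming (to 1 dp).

2.2 °C

Total gain g = -0.19 + 0.447 = 0.257.
Amplification A = 1/(1 − 0.257) = 1.346.
ΔT = 1.62 × 1.346 = 2.2 °C.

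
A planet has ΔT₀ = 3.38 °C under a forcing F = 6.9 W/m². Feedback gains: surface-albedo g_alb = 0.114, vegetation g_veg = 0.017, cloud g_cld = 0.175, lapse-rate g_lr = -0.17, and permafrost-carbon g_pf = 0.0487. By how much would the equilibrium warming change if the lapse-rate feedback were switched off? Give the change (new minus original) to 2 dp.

Original: g = 0.1847, ΔT = 3.38/(1−0.1847) = 4.1457 °C.
Without lapse-rate: g' = 0.3547, ΔT' = 3.38/(1−0.3547) = 5.2379 °C.
Change = 5.2379 − 4.1457 = 1.09 °C.

1.09 °C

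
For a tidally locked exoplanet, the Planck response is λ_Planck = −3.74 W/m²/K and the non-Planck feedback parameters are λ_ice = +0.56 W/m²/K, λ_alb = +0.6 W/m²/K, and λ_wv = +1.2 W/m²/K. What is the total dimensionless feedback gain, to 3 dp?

Convert to gains: g_ice = 0.56/3.74 = 0.1497; g_alb = 0.6/3.74 = 0.1604; g_wv = 1.2/3.74 = 0.3209.
Total gain g = 0.631.

0.631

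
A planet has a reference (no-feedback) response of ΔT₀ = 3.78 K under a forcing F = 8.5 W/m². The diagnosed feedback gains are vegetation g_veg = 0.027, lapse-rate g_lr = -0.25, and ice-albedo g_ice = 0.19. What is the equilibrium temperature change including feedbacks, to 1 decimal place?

3.7 K

Total gain g = 0.027 − 0.25 + 0.19 = -0.033.
Amplification A = 1/(1 + 0.033) = 0.9681.
ΔT = 3.78 × 0.9681 = 3.7 K.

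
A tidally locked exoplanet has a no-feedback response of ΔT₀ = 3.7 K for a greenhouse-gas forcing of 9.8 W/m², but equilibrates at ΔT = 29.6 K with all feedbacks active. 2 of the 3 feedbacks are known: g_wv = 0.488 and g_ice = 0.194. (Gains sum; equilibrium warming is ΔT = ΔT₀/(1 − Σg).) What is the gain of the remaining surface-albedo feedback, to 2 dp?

0.19

Amplification A = ΔT/ΔT₀ = 29.6/3.7 = 8.
Total gain g = 1 − 1/A = 1 − 1/8 = 0.875.
Known gains sum to 0.488 + 0.194 = 0.682.
g_alb = 0.875 − 0.682 = 0.19.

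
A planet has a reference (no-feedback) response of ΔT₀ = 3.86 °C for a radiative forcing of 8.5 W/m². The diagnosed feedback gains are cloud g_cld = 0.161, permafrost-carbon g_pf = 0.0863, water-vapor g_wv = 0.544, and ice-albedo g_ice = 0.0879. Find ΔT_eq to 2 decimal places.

31.95 °C

Total gain g = 0.161 + 0.0863 + 0.544 + 0.0879 = 0.8792.
Amplification A = 1/(1 − 0.8792) = 8.278.
ΔT = 3.86 × 8.278 = 31.95 °C.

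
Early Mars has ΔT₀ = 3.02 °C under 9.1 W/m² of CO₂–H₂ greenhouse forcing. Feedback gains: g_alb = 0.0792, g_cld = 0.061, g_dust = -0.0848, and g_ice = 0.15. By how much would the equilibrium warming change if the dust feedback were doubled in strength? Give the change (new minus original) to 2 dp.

-0.37 °C

Original: g = 0.2054, ΔT = 3.02/(1−0.2054) = 3.8007 °C.
With doubled dust: g' = 0.1206, ΔT' = 3.02/(1−0.1206) = 3.4342 °C.
Change = 3.4342 − 3.8007 = -0.37 °C.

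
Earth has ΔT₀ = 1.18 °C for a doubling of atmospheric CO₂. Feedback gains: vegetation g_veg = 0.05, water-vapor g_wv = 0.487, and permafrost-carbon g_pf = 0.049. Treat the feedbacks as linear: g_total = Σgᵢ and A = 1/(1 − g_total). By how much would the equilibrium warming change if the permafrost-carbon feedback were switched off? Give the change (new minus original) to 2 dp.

Original: g = 0.586, ΔT = 1.18/(1−0.586) = 2.8502 °C.
Without permafrost-carbon: g' = 0.537, ΔT' = 1.18/(1−0.537) = 2.5486 °C.
Change = 2.5486 − 2.8502 = -0.30 °C.

-0.30 °C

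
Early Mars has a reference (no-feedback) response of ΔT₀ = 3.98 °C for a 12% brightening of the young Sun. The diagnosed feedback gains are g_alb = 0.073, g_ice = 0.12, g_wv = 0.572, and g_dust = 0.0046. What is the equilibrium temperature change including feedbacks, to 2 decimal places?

17.27 °C

Total gain g = 0.073 + 0.12 + 0.572 + 0.0046 = 0.7696.
Amplification A = 1/(1 − 0.7696) = 4.34.
ΔT = 3.98 × 4.34 = 17.27 °C.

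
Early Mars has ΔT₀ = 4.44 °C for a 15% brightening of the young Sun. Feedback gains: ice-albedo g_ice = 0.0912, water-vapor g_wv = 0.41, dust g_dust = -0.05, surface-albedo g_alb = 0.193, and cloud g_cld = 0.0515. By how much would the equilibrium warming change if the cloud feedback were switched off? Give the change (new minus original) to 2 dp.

Original: g = 0.6957, ΔT = 4.44/(1−0.6957) = 14.5909 °C.
Without cloud: g' = 0.6442, ΔT' = 4.44/(1−0.6442) = 12.4789 °C.
Change = 12.4789 − 14.5909 = -2.11 °C.

-2.11 °C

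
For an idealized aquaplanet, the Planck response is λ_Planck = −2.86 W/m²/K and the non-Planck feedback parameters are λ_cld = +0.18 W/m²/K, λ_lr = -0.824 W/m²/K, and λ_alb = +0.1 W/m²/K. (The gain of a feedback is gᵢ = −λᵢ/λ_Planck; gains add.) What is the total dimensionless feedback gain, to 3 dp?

Convert to gains: g_cld = 0.18/2.86 = 0.06294; g_lr = -0.824/2.86 = -0.2881; g_alb = 0.1/2.86 = 0.03497.
Total gain g = -0.19019.

-0.190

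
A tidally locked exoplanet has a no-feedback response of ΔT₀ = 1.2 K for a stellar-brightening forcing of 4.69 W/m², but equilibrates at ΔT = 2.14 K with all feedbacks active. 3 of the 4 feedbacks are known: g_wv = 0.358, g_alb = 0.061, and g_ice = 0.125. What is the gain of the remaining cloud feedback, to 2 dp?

Amplification A = ΔT/ΔT₀ = 2.14/1.2 = 1.783.
Total gain g = 1 − 1/A = 1 − 1/1.783 = 0.4391.
Known gains sum to 0.358 + 0.061 + 0.125 = 0.544.
g_cld = 0.4391 − 0.544 = -0.10.

-0.10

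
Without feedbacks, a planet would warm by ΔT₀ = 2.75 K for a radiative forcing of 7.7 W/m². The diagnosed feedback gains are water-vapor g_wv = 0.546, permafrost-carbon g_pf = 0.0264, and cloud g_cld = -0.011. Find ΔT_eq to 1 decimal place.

Total gain g = 0.546 + 0.0264 − 0.011 = 0.5614.
Amplification A = 1/(1 − 0.5614) = 2.28.
ΔT = 2.75 × 2.28 = 6.3 K.

6.3 K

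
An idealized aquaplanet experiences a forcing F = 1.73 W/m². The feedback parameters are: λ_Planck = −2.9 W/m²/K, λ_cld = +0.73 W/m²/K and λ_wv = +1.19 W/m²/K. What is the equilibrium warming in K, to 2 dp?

Net feedback parameter λ = (−2.9) + (+0.73) + (+1.19) = -0.98 W/m²/K.
ΔT = −F/λ = −1.73/(-0.98) = 1.77 K.

1.77 K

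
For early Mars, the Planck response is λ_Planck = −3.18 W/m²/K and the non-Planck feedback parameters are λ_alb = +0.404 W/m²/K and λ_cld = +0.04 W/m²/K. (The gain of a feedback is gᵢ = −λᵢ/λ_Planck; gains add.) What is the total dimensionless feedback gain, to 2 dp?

0.14

Convert to gains: g_alb = 0.404/3.18 = 0.127; g_cld = 0.04/3.18 = 0.01258.
Total gain g = 0.13958.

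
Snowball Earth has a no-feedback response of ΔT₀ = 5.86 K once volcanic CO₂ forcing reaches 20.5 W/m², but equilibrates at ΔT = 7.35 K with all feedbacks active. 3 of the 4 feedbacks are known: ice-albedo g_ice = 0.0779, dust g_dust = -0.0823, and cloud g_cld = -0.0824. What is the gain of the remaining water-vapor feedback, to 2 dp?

Amplification A = ΔT/ΔT₀ = 7.35/5.86 = 1.254.
Total gain g = 1 − 1/A = 1 − 1/1.254 = 0.2026.
Known gains sum to 0.0779 − 0.0823 − 0.0824 = -0.0868.
g_wv = 0.2026 + 0.0868 = 0.29.

0.29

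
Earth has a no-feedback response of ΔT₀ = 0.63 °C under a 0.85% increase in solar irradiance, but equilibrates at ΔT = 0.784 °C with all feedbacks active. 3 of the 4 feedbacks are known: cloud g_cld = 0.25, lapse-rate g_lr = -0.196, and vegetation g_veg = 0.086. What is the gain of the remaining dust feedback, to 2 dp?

0.06

Amplification A = ΔT/ΔT₀ = 0.784/0.63 = 1.244.
Total gain g = 1 − 1/A = 1 − 1/1.244 = 0.1961.
Known gains sum to 0.25 − 0.196 + 0.086 = 0.14.
g_dust = 0.1961 − 0.14 = 0.06.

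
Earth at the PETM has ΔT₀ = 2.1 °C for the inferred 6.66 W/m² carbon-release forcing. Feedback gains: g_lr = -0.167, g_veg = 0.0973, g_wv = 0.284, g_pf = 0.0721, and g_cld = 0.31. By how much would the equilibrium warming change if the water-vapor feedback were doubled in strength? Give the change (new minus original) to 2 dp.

12.36 °C

Original: g = 0.5964, ΔT = 2.1/(1−0.5964) = 5.2032 °C.
With doubled water-vapor: g' = 0.8804, ΔT' = 2.1/(1−0.8804) = 17.5585 °C.
Change = 17.5585 − 5.2032 = 12.36 °C.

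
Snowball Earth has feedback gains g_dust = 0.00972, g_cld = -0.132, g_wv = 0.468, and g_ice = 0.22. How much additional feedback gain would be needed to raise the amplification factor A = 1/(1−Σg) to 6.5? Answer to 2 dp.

Current total gain = 0.56572.
Target gain for A = 6.5: g* = 1 − 1/6.5 = 0.8462.
Additional gain needed = 0.8462 − 0.56572 = 0.28.

0.28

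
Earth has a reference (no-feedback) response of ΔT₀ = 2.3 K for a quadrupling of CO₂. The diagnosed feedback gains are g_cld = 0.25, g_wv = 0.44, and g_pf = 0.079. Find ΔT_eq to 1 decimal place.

Total gain g = 0.25 + 0.44 + 0.079 = 0.769.
Amplification A = 1/(1 − 0.769) = 4.329.
ΔT = 2.3 × 4.329 = 10.0 K.

10.0 K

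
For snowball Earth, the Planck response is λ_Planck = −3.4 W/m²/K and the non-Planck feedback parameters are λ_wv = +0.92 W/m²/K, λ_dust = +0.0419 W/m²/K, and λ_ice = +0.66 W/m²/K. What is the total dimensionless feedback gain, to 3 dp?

0.477

Convert to gains: g_wv = 0.92/3.4 = 0.2706; g_dust = 0.0419/3.4 = 0.01232; g_ice = 0.66/3.4 = 0.1941.
Total gain g = 0.47702.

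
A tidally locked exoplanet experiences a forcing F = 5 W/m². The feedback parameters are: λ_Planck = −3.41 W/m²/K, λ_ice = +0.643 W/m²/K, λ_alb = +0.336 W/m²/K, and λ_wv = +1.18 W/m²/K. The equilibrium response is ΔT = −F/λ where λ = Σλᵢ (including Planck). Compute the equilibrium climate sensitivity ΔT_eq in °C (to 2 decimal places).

Net feedback parameter λ = (−3.41) + (+0.643) + (+0.336) + (+1.18) = -1.251 W/m²/K.
ΔT = −F/λ = −5/(-1.251) = 4.00 °C.

4.00 °C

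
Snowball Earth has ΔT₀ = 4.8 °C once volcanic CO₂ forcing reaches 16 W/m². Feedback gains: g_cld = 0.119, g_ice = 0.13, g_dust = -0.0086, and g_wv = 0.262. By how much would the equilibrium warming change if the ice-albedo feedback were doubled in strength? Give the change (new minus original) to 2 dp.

Original: g = 0.5024, ΔT = 4.8/(1−0.5024) = 9.6463 °C.
With doubled ice-albedo: g' = 0.6324, ΔT' = 4.8/(1−0.6324) = 13.0577 °C.
Change = 13.0577 − 9.6463 = 3.41 °C.

3.41 °C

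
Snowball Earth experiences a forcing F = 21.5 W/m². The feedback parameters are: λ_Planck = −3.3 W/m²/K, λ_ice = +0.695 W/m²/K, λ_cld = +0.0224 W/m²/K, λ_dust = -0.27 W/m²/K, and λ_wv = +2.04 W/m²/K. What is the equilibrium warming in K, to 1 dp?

Net feedback parameter λ = (−3.3) + (+0.695) + (+0.0224) + (-0.27) + (+2.04) = -0.8126 W/m²/K.
ΔT = −F/λ = −21.5/(-0.8126) = 26.5 K.

26.5 K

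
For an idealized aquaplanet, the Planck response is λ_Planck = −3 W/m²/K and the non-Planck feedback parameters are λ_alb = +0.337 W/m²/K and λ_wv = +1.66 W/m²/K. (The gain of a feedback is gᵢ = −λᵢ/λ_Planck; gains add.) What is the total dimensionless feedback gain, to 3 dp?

Convert to gains: g_alb = 0.337/3 = 0.1123; g_wv = 1.66/3 = 0.5533.
Total gain g = 0.6656.

0.666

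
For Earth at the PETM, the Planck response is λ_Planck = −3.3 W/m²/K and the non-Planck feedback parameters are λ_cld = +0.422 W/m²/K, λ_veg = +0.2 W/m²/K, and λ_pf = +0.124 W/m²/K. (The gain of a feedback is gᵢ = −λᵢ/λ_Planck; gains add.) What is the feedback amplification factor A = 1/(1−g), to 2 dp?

Convert to gains: g_cld = 0.422/3.3 = 0.1279; g_veg = 0.2/3.3 = 0.06061; g_pf = 0.124/3.3 = 0.03758.
Total gain g = 0.22609.
A = 1/(1 − 0.22609) = 1.29.

1.29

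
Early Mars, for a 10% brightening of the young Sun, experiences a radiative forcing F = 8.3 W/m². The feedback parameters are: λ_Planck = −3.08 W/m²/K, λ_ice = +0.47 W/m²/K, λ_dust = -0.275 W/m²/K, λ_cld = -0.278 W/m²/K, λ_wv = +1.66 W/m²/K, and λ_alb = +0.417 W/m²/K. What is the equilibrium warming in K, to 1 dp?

Net feedback parameter λ = (−3.08) + (+0.47) + (-0.275) + (-0.278) + (+1.66) + (+0.417) = -1.086 W/m²/K.
ΔT = −F/λ = −8.3/(-1.086) = 7.6 K.

7.6 K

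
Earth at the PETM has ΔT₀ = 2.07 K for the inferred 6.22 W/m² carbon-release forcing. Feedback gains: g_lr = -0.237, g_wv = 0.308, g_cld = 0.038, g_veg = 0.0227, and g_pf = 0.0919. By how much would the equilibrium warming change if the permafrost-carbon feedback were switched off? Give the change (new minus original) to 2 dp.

Original: g = 0.2236, ΔT = 2.07/(1−0.2236) = 2.6662 K.
Without permafrost-carbon: g' = 0.1317, ΔT' = 2.07/(1−0.1317) = 2.3840 K.
Change = 2.3840 − 2.6662 = -0.28 K.

-0.28 K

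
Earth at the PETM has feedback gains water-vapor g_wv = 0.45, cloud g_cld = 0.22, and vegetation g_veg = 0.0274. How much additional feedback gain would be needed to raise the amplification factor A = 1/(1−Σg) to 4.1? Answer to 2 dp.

0.06

Current total gain = 0.6974.
Target gain for A = 4.1: g* = 1 − 1/4.1 = 0.7561.
Additional gain needed = 0.7561 − 0.6974 = 0.06.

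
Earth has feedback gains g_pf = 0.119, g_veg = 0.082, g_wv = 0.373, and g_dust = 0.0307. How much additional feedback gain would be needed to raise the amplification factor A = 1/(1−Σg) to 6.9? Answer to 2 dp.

0.25

Current total gain = 0.6047.
Target gain for A = 6.9: g* = 1 − 1/6.9 = 0.8551.
Additional gain needed = 0.8551 − 0.6047 = 0.25.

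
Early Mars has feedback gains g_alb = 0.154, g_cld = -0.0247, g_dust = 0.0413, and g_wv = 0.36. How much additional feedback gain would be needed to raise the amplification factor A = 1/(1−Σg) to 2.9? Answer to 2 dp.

Current total gain = 0.5306.
Target gain for A = 2.9: g* = 1 − 1/2.9 = 0.6552.
Additional gain needed = 0.6552 − 0.5306 = 0.12.

0.12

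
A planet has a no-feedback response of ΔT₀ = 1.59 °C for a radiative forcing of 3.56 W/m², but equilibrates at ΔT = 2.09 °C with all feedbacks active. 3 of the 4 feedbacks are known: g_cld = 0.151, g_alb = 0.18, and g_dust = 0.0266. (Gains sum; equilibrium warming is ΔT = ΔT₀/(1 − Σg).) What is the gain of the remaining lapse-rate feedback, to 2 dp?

-0.12

Amplification A = ΔT/ΔT₀ = 2.09/1.59 = 1.314.
Total gain g = 1 − 1/A = 1 − 1/1.314 = 0.239.
Known gains sum to 0.151 + 0.18 + 0.0266 = 0.3576.
g_lr = 0.239 − 0.3576 = -0.12.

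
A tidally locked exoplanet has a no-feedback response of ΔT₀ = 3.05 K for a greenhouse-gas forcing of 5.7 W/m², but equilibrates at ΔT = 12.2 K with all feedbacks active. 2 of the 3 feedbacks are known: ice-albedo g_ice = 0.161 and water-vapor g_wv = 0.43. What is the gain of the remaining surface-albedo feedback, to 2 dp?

0.16

Amplification A = ΔT/ΔT₀ = 12.2/3.05 = 4.
Total gain g = 1 − 1/A = 1 − 1/4 = 0.75.
Known gains sum to 0.161 + 0.43 = 0.591.
g_alb = 0.75 − 0.591 = 0.16.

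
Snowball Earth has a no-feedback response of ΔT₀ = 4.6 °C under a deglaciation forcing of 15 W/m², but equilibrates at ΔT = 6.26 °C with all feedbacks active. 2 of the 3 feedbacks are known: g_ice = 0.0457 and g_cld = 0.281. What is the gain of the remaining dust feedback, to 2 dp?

Amplification A = ΔT/ΔT₀ = 6.26/4.6 = 1.361.
Total gain g = 1 − 1/A = 1 − 1/1.361 = 0.2652.
Known gains sum to 0.0457 + 0.281 = 0.3267.
g_dust = 0.2652 − 0.3267 = -0.06.

-0.06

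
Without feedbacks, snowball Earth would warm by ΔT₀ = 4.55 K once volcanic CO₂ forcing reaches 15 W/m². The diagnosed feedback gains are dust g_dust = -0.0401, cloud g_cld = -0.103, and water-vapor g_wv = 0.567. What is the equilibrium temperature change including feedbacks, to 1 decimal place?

Total gain g = -0.0401 − 0.103 + 0.567 = 0.4239.
Amplification A = 1/(1 − 0.4239) = 1.736.
ΔT = 4.55 × 1.736 = 7.9 K.

7.9 K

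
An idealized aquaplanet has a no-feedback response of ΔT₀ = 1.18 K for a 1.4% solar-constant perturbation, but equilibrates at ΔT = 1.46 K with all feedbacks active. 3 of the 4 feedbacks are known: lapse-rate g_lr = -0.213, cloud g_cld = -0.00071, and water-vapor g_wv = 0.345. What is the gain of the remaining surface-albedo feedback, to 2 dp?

0.06

Amplification A = ΔT/ΔT₀ = 1.46/1.18 = 1.237.
Total gain g = 1 − 1/A = 1 − 1/1.237 = 0.1916.
Known gains sum to -0.213 − 0.00071 + 0.345 = 0.13129.
g_alb = 0.1916 − 0.13129 = 0.06.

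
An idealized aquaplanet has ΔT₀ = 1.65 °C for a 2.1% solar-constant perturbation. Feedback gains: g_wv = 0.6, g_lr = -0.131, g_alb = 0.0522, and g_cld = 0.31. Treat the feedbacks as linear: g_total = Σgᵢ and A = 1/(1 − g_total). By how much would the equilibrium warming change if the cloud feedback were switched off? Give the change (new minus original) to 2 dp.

-6.33 °C

Original: g = 0.8312, ΔT = 1.65/(1−0.8312) = 9.7749 °C.
Without cloud: g' = 0.5212, ΔT' = 1.65/(1−0.5212) = 3.4461 °C.
Change = 3.4461 − 9.7749 = -6.33 °C.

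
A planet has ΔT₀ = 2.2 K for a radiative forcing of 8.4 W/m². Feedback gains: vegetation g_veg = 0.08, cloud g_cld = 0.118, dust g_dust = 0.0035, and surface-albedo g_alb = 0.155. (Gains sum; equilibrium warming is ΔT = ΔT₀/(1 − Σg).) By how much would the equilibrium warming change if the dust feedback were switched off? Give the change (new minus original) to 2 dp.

Original: g = 0.3565, ΔT = 2.2/(1−0.3565) = 3.4188 K.
Without dust: g' = 0.353, ΔT' = 2.2/(1−0.353) = 3.4003 K.
Change = 3.4003 − 3.4188 = -0.02 K.

-0.02 K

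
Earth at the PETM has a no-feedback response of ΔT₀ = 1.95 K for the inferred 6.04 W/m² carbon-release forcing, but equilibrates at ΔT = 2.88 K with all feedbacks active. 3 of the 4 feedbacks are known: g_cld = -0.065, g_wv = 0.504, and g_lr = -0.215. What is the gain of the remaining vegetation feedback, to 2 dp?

Amplification A = ΔT/ΔT₀ = 2.88/1.95 = 1.477.
Total gain g = 1 − 1/A = 1 − 1/1.477 = 0.323.
Known gains sum to -0.065 + 0.504 − 0.215 = 0.224.
g_veg = 0.323 − 0.224 = 0.10.

0.10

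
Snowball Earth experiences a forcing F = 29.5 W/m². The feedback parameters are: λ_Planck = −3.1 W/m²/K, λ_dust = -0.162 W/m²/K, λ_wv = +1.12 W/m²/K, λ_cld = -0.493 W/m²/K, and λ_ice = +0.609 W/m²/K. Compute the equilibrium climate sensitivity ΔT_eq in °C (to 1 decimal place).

14.6 °C

Net feedback parameter λ = (−3.1) + (-0.162) + (+1.12) + (-0.493) + (+0.609) = -2.026 W/m²/K.
ΔT = −F/λ = −29.5/(-2.026) = 14.6 °C.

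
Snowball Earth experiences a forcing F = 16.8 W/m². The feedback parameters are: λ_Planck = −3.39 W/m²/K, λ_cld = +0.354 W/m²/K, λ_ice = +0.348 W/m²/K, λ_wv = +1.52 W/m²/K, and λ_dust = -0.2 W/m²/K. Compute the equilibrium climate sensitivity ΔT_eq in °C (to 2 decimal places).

12.28 °C

Net feedback parameter λ = (−3.39) + (+0.354) + (+0.348) + (+1.52) + (-0.2) = -1.368 W/m²/K.
ΔT = −F/λ = −16.8/(-1.368) = 12.28 °C.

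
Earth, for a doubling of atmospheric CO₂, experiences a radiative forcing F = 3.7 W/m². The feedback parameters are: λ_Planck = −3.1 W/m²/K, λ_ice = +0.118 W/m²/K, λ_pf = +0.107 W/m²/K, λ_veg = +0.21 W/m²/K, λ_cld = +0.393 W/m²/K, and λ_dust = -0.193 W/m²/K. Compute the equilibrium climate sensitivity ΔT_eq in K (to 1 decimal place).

Net feedback parameter λ = (−3.1) + (+0.118) + (+0.107) + (+0.21) + (+0.393) + (-0.193) = -2.465 W/m²/K.
ΔT = −F/λ = −3.7/(-2.465) = 1.5 K.

1.5 K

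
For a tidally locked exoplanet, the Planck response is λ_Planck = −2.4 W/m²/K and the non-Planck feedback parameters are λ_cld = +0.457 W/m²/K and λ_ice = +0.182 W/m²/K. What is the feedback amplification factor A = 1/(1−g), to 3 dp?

1.363

Convert to gains: g_cld = 0.457/2.4 = 0.1904; g_ice = 0.182/2.4 = 0.07583.
Total gain g = 0.26623.
A = 1/(1 − 0.26623) = 1.363.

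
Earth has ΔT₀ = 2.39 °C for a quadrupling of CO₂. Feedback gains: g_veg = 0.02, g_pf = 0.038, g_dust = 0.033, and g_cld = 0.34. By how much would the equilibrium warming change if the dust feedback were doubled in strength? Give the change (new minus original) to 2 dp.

Original: g = 0.431, ΔT = 2.39/(1−0.431) = 4.2004 °C.
With doubled dust: g' = 0.464, ΔT' = 2.39/(1−0.464) = 4.4590 °C.
Change = 4.4590 − 4.2004 = 0.26 °C.

0.26 °C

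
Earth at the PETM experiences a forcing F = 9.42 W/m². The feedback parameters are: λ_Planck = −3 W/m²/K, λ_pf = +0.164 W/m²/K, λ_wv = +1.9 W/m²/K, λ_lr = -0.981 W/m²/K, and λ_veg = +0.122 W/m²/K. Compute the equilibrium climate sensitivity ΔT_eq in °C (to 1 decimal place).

Net feedback parameter λ = (−3) + (+0.164) + (+1.9) + (-0.981) + (+0.122) = -1.795 W/m²/K.
ΔT = −F/λ = −9.42/(-1.795) = 5.2 °C.

5.2 °C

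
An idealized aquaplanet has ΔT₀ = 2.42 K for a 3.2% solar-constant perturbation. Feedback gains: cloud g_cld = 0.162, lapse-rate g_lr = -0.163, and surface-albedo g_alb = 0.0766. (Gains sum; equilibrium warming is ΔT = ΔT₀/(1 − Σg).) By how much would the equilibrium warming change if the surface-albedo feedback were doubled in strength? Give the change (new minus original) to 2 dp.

0.24 K

Original: g = 0.0756, ΔT = 2.42/(1−0.0756) = 2.6179 K.
With doubled surface-albedo: g' = 0.1522, ΔT' = 2.42/(1−0.1522) = 2.8544 K.
Change = 2.8544 − 2.6179 = 0.24 K.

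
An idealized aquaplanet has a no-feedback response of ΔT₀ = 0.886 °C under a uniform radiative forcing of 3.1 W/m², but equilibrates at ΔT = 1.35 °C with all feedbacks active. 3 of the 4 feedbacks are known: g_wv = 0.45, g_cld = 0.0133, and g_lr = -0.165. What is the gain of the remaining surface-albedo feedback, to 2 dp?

0.05

Amplification A = ΔT/ΔT₀ = 1.35/0.886 = 1.524.
Total gain g = 1 − 1/A = 1 − 1/1.524 = 0.3438.
Known gains sum to 0.45 + 0.0133 − 0.165 = 0.2983.
g_alb = 0.3438 − 0.2983 = 0.05.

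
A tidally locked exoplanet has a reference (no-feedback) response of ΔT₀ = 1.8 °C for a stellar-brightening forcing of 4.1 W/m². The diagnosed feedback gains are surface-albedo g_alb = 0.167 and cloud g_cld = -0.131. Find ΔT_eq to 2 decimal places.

1.87 °C

Total gain g = 0.167 − 0.131 = 0.036.
Amplification A = 1/(1 − 0.036) = 1.037.
ΔT = 1.8 × 1.037 = 1.87 °C.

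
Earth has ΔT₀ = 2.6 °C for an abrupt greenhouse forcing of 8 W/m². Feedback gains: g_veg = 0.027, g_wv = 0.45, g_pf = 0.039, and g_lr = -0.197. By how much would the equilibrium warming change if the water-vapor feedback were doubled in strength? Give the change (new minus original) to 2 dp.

Original: g = 0.319, ΔT = 2.6/(1−0.319) = 3.8179 °C.
With doubled water-vapor: g' = 0.769, ΔT' = 2.6/(1−0.769) = 11.2554 °C.
Change = 11.2554 − 3.8179 = 7.44 °C.

7.44 °C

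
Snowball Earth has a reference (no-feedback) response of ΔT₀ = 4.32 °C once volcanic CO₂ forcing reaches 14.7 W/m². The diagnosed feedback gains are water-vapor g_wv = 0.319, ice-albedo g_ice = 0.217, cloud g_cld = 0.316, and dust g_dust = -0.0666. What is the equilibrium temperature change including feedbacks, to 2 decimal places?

20.13 °C

Total gain g = 0.319 + 0.217 + 0.316 − 0.0666 = 0.7854.
Amplification A = 1/(1 − 0.7854) = 4.66.
ΔT = 4.32 × 4.66 = 20.13 °C.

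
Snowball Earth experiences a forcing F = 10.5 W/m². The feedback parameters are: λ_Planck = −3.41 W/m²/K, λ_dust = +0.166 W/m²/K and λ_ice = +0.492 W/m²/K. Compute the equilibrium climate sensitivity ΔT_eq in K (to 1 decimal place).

Net feedback parameter λ = (−3.41) + (+0.166) + (+0.492) = -2.752 W/m²/K.
ΔT = −F/λ = −10.5/(-2.752) = 3.8 K.

3.8 K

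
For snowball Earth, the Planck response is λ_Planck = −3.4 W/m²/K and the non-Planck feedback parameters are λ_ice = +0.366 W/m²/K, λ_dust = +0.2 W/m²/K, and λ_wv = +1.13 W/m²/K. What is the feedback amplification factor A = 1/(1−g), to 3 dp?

1.995

Convert to gains: g_ice = 0.366/3.4 = 0.1076; g_dust = 0.2/3.4 = 0.05882; g_wv = 1.13/3.4 = 0.3324.
Total gain g = 0.49882.
A = 1/(1 − 0.49882) = 1.995.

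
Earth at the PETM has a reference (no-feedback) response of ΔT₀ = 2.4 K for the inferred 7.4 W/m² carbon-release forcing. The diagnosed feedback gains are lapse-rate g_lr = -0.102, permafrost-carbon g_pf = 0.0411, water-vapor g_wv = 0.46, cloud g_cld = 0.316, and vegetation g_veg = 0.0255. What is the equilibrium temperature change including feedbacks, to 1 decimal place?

Total gain g = -0.102 + 0.0411 + 0.46 + 0.316 + 0.0255 = 0.7406.
Amplification A = 1/(1 − 0.7406) = 3.855.
ΔT = 2.4 × 3.855 = 9.3 K.

9.3 K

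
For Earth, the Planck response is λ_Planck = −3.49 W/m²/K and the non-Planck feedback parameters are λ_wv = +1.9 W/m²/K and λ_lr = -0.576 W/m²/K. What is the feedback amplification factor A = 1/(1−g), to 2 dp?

Convert to gains: g_wv = 1.9/3.49 = 0.5444; g_lr = -0.576/3.49 = -0.165.
Total gain g = 0.3794.
A = 1/(1 − 0.3794) = 1.61.

1.61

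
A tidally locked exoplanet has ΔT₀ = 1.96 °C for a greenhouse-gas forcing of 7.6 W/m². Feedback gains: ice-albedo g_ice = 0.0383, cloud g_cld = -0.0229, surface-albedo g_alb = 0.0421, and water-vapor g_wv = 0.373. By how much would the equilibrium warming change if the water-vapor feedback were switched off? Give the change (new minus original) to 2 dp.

-1.36 °C

Original: g = 0.4305, ΔT = 1.96/(1−0.4305) = 3.4416 °C.
Without water-vapor: g' = 0.0575, ΔT' = 1.96/(1−0.0575) = 2.0796 °C.
Change = 2.0796 − 3.4416 = -1.36 °C.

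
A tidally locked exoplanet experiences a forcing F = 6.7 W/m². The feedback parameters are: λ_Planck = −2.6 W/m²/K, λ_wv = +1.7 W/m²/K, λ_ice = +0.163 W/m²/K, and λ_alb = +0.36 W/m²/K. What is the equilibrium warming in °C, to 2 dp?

17.77 °C

Net feedback parameter λ = (−2.6) + (+1.7) + (+0.163) + (+0.36) = -0.377 W/m²/K.
ΔT = −F/λ = −6.7/(-0.377) = 17.77 °C.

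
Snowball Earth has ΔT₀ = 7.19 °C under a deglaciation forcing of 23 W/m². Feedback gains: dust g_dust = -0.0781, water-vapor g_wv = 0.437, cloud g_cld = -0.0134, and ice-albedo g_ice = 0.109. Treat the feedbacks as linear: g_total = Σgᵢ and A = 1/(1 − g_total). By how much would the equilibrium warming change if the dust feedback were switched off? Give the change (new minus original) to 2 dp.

2.20 °C

Original: g = 0.4545, ΔT = 7.19/(1−0.4545) = 13.1806 °C.
Without dust: g' = 0.5326, ΔT' = 7.19/(1−0.5326) = 15.3830 °C.
Change = 15.3830 − 13.1806 = 2.20 °C.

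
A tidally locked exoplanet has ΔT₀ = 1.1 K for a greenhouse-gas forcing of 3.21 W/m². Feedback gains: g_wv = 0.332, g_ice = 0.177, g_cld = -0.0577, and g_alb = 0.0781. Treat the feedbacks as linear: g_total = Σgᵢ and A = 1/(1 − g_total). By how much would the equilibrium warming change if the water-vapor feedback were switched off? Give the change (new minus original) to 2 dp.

-0.97 K

Original: g = 0.5294, ΔT = 1.1/(1−0.5294) = 2.3374 K.
Without water-vapor: g' = 0.1974, ΔT' = 1.1/(1−0.1974) = 1.3705 K.
Change = 1.3705 − 2.3374 = -0.97 K.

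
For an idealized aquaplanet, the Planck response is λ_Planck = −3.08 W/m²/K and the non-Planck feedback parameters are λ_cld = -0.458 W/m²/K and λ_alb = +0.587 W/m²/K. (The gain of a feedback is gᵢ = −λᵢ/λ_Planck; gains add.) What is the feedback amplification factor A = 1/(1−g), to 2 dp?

1.04

Convert to gains: g_cld = -0.458/3.08 = -0.1487; g_alb = 0.587/3.08 = 0.1906.
Total gain g = 0.0419.
A = 1/(1 − 0.0419) = 1.04.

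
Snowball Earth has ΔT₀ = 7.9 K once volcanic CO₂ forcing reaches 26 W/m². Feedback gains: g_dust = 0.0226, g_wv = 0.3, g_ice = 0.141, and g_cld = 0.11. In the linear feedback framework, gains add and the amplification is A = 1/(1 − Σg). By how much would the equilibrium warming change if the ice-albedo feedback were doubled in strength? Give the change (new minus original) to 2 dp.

9.15 K

Original: g = 0.5736, ΔT = 7.9/(1−0.5736) = 18.5272 K.
With doubled ice-albedo: g' = 0.7146, ΔT' = 7.9/(1−0.7146) = 27.6804 K.
Change = 27.6804 − 18.5272 = 9.15 K.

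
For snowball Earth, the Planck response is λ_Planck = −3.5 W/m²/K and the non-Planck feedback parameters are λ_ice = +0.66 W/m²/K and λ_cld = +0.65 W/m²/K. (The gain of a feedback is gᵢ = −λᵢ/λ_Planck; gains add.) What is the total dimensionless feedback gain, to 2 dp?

0.37

Convert to gains: g_ice = 0.66/3.5 = 0.1886; g_cld = 0.65/3.5 = 0.1857.
Total gain g = 0.3743.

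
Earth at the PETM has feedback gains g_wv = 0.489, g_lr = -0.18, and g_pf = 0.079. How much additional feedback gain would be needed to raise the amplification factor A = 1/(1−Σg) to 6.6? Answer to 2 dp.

0.46

Current total gain = 0.388.
Target gain for A = 6.6: g* = 1 − 1/6.6 = 0.8485.
Additional gain needed = 0.8485 − 0.388 = 0.46.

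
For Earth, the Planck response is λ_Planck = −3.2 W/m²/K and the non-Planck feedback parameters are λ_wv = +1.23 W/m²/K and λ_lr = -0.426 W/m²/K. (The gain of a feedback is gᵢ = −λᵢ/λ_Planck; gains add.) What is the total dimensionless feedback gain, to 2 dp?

0.25

Convert to gains: g_wv = 1.23/3.2 = 0.3844; g_lr = -0.426/3.2 = -0.1331.
Total gain g = 0.2513.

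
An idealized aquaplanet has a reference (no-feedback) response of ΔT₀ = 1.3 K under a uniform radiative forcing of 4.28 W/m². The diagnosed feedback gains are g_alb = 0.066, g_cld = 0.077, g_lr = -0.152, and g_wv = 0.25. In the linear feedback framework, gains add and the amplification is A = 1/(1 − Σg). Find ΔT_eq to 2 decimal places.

1.71 K

Total gain g = 0.066 + 0.077 − 0.152 + 0.25 = 0.241.
Amplification A = 1/(1 − 0.241) = 1.318.
ΔT = 1.3 × 1.318 = 1.71 K.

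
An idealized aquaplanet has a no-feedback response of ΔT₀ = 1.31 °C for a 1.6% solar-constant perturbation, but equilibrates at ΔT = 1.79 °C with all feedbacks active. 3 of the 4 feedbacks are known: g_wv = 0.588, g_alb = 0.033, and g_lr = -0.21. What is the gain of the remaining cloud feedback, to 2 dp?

Amplification A = ΔT/ΔT₀ = 1.79/1.31 = 1.366.
Total gain g = 1 − 1/A = 1 − 1/1.366 = 0.2679.
Known gains sum to 0.588 + 0.033 − 0.21 = 0.411.
g_cld = 0.2679 − 0.411 = -0.14.

-0.14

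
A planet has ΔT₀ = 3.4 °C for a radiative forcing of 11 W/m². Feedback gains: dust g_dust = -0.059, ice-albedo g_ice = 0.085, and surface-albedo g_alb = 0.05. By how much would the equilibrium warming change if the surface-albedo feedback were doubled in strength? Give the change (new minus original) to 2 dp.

0.21 °C

Original: g = 0.076, ΔT = 3.4/(1−0.076) = 3.6797 °C.
With doubled surface-albedo: g' = 0.126, ΔT' = 3.4/(1−0.126) = 3.8902 °C.
Change = 3.8902 − 3.6797 = 0.21 °C.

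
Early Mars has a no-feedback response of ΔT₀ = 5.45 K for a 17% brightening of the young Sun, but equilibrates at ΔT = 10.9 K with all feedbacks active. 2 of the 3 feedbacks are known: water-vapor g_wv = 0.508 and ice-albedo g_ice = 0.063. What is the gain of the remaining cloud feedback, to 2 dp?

-0.07

Amplification A = ΔT/ΔT₀ = 10.9/5.45 = 2.
Total gain g = 1 − 1/A = 1 − 1/2 = 0.5.
Known gains sum to 0.508 + 0.063 = 0.571.
g_cld = 0.5 − 0.571 = -0.07.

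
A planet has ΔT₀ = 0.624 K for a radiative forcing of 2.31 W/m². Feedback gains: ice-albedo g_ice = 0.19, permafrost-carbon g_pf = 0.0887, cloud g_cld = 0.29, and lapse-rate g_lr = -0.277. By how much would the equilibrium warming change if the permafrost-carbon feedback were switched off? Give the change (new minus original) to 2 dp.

-0.10 K

Original: g = 0.2917, ΔT = 0.624/(1−0.2917) = 0.8810 K.
Without permafrost-carbon: g' = 0.203, ΔT' = 0.624/(1−0.203) = 0.7829 K.
Change = 0.7829 − 0.8810 = -0.10 K.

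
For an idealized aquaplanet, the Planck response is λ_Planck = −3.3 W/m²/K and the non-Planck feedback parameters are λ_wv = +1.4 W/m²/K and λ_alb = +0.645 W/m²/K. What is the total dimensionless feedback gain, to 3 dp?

Convert to gains: g_wv = 1.4/3.3 = 0.4242; g_alb = 0.645/3.3 = 0.1955.
Total gain g = 0.6197.

0.620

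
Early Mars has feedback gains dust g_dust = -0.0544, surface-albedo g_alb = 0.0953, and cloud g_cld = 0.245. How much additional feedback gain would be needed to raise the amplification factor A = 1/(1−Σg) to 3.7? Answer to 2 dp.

0.44

Current total gain = 0.2859.
Target gain for A = 3.7: g* = 1 − 1/3.7 = 0.7297.
Additional gain needed = 0.7297 − 0.2859 = 0.44.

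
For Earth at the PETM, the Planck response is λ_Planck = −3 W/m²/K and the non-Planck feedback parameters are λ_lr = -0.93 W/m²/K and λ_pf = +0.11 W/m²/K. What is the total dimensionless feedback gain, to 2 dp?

-0.27

Convert to gains: g_lr = -0.93/3 = -0.31; g_pf = 0.11/3 = 0.03667.
Total gain g = -0.27333.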